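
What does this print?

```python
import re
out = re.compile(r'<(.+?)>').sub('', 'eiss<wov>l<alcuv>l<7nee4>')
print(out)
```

eissll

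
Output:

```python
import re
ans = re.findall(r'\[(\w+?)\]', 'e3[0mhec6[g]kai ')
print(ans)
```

['g']

`findall` collects group 1 from the one match (1 total).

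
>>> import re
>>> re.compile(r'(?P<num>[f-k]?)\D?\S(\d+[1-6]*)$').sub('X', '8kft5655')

'8X'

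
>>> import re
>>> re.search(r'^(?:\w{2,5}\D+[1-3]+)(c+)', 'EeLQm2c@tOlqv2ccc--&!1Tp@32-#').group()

'EeLQm2c'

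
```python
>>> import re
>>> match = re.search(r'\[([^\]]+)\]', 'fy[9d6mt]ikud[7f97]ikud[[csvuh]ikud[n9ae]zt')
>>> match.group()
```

'[9d6mt]'

`search` walks the string left to right and returns the first match it finds.
The match spans [2:9] → '[9d6mt]'.
Captured: group 1 = '9d6mt'.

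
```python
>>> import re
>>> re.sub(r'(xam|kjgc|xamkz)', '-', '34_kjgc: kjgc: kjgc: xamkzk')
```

The regex engine tests alternatives in the order written; an earlier branch that matches wins even if a later one would match more.
Matches: at [3:7] → 'kjgc'; at [9:13] → 'kjgc'; at [15:19] → 'kjgc'; at [21:24] → 'xam'.
`sub` substitutes '-' at each match site.

'34_-: -: -: -kzk'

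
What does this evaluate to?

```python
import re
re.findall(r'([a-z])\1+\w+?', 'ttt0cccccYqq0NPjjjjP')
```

`\1` is not a pattern — it's the concrete string captured by group 1, re-applied verbatim.
Walking the string: at [0:4] match 'ttt0', group 1 = 't'; at [4:10] match 'cccccY', group 1 = 'c'; at [10:13] match 'qq0', group 1 = 'q'; at [15:20] match 'jjjjP', group 1 = 'j'.
`findall` collects group 1 from each match (4 total).

['t', 'c', 'q', 'j']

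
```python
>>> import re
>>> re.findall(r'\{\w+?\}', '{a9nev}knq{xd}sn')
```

['{a9nev}', '{xd}']

No capturing groups, so `findall` returns the 2 full match strings.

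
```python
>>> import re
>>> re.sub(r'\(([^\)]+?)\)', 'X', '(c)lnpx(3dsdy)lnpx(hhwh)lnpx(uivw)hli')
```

'XlnpxXlnpxXlnpxXhli'

Every occurrence is swapped for 'X'.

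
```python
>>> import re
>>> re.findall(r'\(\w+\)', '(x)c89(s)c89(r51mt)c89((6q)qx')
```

`findall` yields the raw match text (4 of them) because the pattern has no groups.

['(x)', '(s)', '(r51mt)', '(6q)']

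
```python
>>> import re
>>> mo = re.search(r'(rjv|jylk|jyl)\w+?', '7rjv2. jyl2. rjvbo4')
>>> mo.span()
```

(1, 5)

`re.search` scans for the first position where the pattern succeeds.
The match spans [1:5] → 'rjv2'.
Captured: group 1 = 'rjv'.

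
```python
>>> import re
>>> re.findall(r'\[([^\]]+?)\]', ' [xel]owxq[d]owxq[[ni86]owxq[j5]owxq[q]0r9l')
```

['xel', 'd', '[ni86', 'j5', 'q']

Walking the string: at [1:6] match '[xel]', group 1 = 'xel'; at [10:13] match '[d]', group 1 = 'd'; at [17:24] match '[[ni86]', group 1 = '[ni86'; at [28:32] match '[j5]', group 1 = 'j5'; at [36:39] match '[q]', group 1 = 'q'.
`findall` collects group 1 from each match (5 total).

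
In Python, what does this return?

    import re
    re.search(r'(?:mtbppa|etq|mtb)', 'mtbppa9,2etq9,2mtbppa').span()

Alternation isn't longest-match — the leftmost alternative that fits at this position is chosen.
The match spans [0:6] → 'mtbppa'.

(0, 6)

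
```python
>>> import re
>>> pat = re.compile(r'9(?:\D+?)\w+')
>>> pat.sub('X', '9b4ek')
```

'X'

Pattern: a literal '9'; then one or more of a non-digit (lazy) (non-capturing group); then one or more of a word character.
`sub` substitutes 'X' at each match site.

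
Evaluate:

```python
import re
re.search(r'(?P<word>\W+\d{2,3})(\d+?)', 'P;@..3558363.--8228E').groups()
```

(';@..355', '8')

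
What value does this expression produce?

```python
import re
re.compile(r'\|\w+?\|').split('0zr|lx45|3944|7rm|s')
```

['0zr', '3944', 's']

Matches to split on: at [3:9] → '|lx45|'; at [13:18] → '|7rm|'.
The string is cut at each match, leaving 3 pieces.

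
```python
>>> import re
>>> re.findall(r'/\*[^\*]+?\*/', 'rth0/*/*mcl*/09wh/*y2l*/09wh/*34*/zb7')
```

['/*mcl*/', '/*y2l*/', '/*34*/']

Scanning left to right: at [6:13] → '/*mcl*/'; at [17:24] → '/*y2l*/'; at [28:34] → '/*34*/'.
Since nothing is captured, `findall` lists the 3 matched substrings directly.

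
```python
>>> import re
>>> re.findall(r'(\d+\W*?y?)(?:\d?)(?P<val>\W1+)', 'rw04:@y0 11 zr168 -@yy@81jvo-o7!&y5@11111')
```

[('04:@y', ' 11'), ('7!&y', '@11111')]

The pattern matches one or more of a digit, then zero or more of a non-word character (lazy), then optionally the literal 'y' (captured); then optionally a digit (non-capturing group); then a non-word character, then one or more of a literal '1' (captured as 'val').
Scanning left to right: at [2:11] match '04:@y0 11', groups = ('04:@y', ' 11'); at [30:41] match '7!&y5@11111', groups = ('7!&y', '@11111').
Multiple groups make `findall` return tuples — one 2-tuple for each match.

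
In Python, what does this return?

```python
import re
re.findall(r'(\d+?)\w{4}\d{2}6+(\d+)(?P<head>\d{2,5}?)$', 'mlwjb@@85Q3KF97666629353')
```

[('85', '293', '53')]

The pattern matches one or more of a digit (lazy) (captured); then exactly 4 of a word character, then exactly 2 of a digit, then one or more of a literal '6'; then one or more of a digit (captured); then 2 to 5 of a digit (lazy) (captured as 'head'); then anchored at the end.
Walking the string: at [7:24] match '85Q3KF97666629353', groups = ('85', '293', '53').
`findall` packs the 3 group values into a tuple for every match.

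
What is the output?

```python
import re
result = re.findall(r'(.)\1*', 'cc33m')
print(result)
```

['c', '3', 'm']

A backreference is literal: `\1` must see the identical characters the first group matched.
With a single group, `findall` returns only what that group captured — 3 items.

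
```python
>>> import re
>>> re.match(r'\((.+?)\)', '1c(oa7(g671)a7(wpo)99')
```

`re.match` won't scan ahead — the pattern has to work from the very first character.
Here position 0 doesn't satisfy it, so the call returns None.

None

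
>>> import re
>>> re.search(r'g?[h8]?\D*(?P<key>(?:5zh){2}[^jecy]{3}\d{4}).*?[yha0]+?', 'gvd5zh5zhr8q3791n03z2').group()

The pattern matches optionally the literal 'g', then optionally one of [h8], then zero or more of a non-digit; then the literal '5zh' repeated 2 times, then exactly 3 of any character except [jecy], then exactly 4 of a digit (captured as 'key'); then zero or more of any character (lazy), then one or more of one of [yha0] (lazy).
`re.search` tries every starting position until one works.
The match spans [0:18] → 'gvd5zh5zhr8q3791n0'.
Captured: group 1 = '5zh5zhr8q3791'.

'gvd5zh5zhr8q3791n0'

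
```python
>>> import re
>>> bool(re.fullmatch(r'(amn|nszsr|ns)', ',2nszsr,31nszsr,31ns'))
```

False

`re.fullmatch` requires the pattern to consume the entire string.
Here there's no way to consume every character, so the call returns None, and `bool(None)` is False.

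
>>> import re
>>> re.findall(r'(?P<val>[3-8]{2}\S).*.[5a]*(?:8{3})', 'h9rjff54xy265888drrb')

['54x']

This matches exactly 2 of a character in [3-8], then a non-whitespace character (captured as 'val'); then zero or more of any character, then any character, then zero or more of one of [5a]; then exactly 3 of a literal '8' (non-capturing group).
Scanning left to right: at [6:16] match '54xy265888', group 1 = '54x'.
One capturing group, so `findall` returns just the captured substring from the one match — 1 in all.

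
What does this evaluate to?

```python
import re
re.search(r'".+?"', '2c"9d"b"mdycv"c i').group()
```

'"9d"'

A non-greedy quantifier consumes as few characters as it can — just enough that the remainder of the pattern still matches from where it stops; whatever follows it matches normally.
`re.search` scans for the first position where the pattern succeeds.
The match spans [2:6] → '"9d"'.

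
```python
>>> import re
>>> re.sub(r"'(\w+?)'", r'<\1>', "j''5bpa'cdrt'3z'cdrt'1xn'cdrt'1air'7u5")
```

"j'<5bpa>cdrt<3z>cdrt<1xn>cdrt<1air>7u5"

Matches: at [2:8] → "'5bpa'"; at [12:16] → "'3z'"; at [20:25] → "'1xn'"; at [29:35] → "'1air'".
Each match is replaced using the text its own group 1 captured.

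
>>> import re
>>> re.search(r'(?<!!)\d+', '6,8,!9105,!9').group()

Because the assertion is negative and zero-width, positions next to the forbidden text are skipped.
`re.search` scans for the first position where the pattern succeeds.
The match spans [0:1] → '6'.

'6'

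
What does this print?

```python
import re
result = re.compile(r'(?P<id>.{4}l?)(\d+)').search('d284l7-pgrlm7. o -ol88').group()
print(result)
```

d284l7

The match spans [0:6] → 'd284l7'.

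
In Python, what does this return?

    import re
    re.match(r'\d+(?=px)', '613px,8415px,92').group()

`re.match` only tries the pattern at the start of the string.
The match spans [0:3] → '613'.

'613'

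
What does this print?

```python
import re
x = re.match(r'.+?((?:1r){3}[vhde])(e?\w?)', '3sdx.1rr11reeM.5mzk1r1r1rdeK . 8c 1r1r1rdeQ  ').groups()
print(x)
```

('1r1r1rd', 'eK')

The match spans [0:28] → '3sdx.1rr11reeM.5mzk1r1r1rdeK'.
Captured: group 1 = '1r1r1rd', group 2 = 'eK'.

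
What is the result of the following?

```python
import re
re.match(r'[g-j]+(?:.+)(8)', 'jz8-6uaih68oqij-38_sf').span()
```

`re.match` won't scan ahead — the pattern has to work from the very first character.
The match spans [0:18] → 'jz8-6uaih68oqij-38'.

(0, 18)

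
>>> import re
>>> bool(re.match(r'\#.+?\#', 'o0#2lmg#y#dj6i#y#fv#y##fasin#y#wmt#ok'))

False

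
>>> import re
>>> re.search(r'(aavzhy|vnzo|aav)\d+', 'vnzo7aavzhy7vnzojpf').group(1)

'vnzo'

The match spans [0:5] → 'vnzo7'.
Captured: group 1 = 'vnzo'.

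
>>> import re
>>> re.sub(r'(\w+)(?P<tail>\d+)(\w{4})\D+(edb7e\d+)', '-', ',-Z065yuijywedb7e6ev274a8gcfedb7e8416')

Pattern: one or more of a word character (captured); then one or more of a digit (captured as 'tail'); then exactly 4 of a word character (captured); then one or more of a non-digit; then the literal 'ed', then the literal 'b7e', then one or more of a digit (captured).
Matches: at [2:37] → 'Z065yuijywedb7e6ev274a8gcfedb7e8416'.
Each match is replaced by '-'.

',--'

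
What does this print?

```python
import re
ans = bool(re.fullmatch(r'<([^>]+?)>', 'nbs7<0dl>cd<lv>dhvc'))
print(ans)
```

`re.fullmatch` is like wrapping the pattern in `^…$` (in single-line mode).
Here the string isn't matched end-to-end, so the call returns None, and `bool(None)` is False.

False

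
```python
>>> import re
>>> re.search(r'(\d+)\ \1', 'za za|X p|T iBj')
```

`\1` has to match the exact text group 1 already captured.
Unlike `match`, `search` isn't anchored — it looks for the pattern anywhere in the string.
Here the pattern never matches, so the call returns None.

None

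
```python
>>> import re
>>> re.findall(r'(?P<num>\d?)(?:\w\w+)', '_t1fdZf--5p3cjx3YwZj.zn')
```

['', '5', '']

Pattern: optionally a digit (captured as 'num'); then a word character, then one or more of a word character (non-capturing group).
`findall` collects group 1 from each match (3 total).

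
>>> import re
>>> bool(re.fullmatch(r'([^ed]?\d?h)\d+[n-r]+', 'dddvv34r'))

False

`fullmatch` succeeds only if the pattern covers the string from start to end.
Here there's no way to consume every character, so the call returns None, and `bool(None)` is False.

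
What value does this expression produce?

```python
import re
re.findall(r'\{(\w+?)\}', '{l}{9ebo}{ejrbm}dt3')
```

['l', '9ebo', 'ejrbm']

Scanning left to right: at [0:3] match '{l}', group 1 = 'l'; at [3:9] match '{9ebo}', group 1 = '9ebo'; at [9:16] match '{ejrbm}', group 1 = 'ejrbm'.
One capturing group, so `findall` returns just the captured substring from each match — 3 in all.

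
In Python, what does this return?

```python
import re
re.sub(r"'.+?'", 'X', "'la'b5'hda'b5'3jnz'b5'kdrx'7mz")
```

Because the quantifier is non-greedy, it stops expanding at the earliest point where the rest of the pattern can succeed.
Matches: at [0:4] → "'la'"; at [6:11] → "'hda'"; at [13:19] → "'3jnz'"; at [21:27] → "'kdrx'".
`sub` substitutes 'X' at each match site.

'Xb5Xb5Xb5X7mz'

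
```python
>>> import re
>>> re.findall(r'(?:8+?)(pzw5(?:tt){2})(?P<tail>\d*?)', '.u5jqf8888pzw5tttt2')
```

[('pzw5tttt', '')]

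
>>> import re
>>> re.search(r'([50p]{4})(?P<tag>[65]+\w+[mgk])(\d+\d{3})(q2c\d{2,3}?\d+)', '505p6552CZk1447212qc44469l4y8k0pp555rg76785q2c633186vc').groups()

('505p', '6552CZk1447212qc44469l4y8k0pp555rg', '76785', 'q2c633186')

The match spans [0:52] → '505p6552CZk1447212qc44469l4y8k0pp555rg76785q2c633186'.
Captured: group 1 = '505p', group 2 = '6552CZk1447212qc44469l4y8k0pp555rg', group 3 = '76785', group 4 = 'q2c633186'.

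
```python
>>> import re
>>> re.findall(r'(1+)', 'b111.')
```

`findall` collects group 1 from the one match (1 total).

['111']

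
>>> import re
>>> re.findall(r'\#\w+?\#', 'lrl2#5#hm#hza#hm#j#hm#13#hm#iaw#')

['#5#', '#hza#', '#j#', '#13#', '#iaw#']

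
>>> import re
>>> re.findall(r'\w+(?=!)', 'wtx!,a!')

['wtx', 'a']

Because the assertion is zero-width, the text it checks is not consumed and won't appear in the result.
With no groups in the pattern, `findall` gives back each whole match — 2 here.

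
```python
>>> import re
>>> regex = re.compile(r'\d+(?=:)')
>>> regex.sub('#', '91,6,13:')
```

Because the assertion is zero-width, the text it checks is not consumed and won't appear in the result.
Matches: at [5:7] → '13'.
Every occurrence is swapped for '#'.

'91,6,#:'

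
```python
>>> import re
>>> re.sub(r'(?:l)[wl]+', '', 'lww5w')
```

'5w'

This matches a literal 'l' (non-capturing group); then one or more of one of [wl].
Matches: at [0:3] → 'lww'.
`sub` substitutes '' at each match site.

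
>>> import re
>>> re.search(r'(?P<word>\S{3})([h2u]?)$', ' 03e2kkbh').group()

'kkbh'

The pattern matches exactly 3 of a non-whitespace character (captured as 'word'); then optionally one of [h2u] (captured); then anchored at the end.
`search` walks the string left to right and returns the first match it finds.
The match spans [5:9] → 'kkbh'.
Captured: group 1 = 'kkb', group 2 = 'h'.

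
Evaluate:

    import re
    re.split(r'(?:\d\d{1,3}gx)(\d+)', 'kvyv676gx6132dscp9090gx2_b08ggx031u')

This matches a digit, then 1 to 3 of a digit, then the literal 'gx' (non-capturing group); then one or more of a digit (captured).
Matches to split on: at [4:13] → '676gx6132'; at [17:24] → '9090gx2'.
Because the pattern has a capturing group, `split` also inserts each captured text between the pieces.

['kvyv', '6132', 'dscp', '2', '_b08ggx031u']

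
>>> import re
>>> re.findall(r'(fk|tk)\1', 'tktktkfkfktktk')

['tk', 'fk', 'tk']

`\1` has to match the exact text group 1 already captured.
With a single group, `findall` returns only what that group captured — 3 items.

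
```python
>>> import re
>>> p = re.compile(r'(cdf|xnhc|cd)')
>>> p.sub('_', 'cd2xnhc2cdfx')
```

Alternation isn't longest-match — the leftmost alternative that fits at this position is chosen.
Every occurrence is swapped for '_'.

'_2_2_x'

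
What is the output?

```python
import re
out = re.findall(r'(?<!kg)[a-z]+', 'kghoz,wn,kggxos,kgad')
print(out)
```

Because the assertion is negative and zero-width, positions next to the forbidden text are skipped.
Walking the string: at [0:5] → 'kghoz'; at [6:8] → 'wn'; at [9:15] → 'kggxos'; at [16:20] → 'kgad'.
With no groups in the pattern, `findall` gives back each whole match — 4 here.

['kghoz', 'wn', 'kggxos', 'kgad']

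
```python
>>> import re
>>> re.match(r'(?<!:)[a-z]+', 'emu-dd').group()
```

'emu'

`re.match` won't scan ahead — the pattern has to work from the very first character.
The match spans [0:3] → 'emu'.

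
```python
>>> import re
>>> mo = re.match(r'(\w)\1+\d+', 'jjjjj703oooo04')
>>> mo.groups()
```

('j',)

`\1` has to match the exact text group 1 already captured.
With `match`, the pattern is implicitly anchored at the beginning.
The match spans [0:8] → 'jjjjj703'.
Captured: group 1 = 'j'.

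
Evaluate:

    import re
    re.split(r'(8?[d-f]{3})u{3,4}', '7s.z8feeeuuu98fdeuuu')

Pattern: optionally the literal '8', then exactly 3 of a character in [d-f] (captured); then 3 to 4 of a literal 'u'.
Matches to split on: at [6:12] → 'eeeuuu'; at [13:20] → '8fdeuuu'.
With a capturing group present, the delimiter's captured portion is kept in the result list.

['7s.z8f', 'eee', '9', '8fde', '']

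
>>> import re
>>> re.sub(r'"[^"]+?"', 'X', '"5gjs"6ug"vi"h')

`sub` substitutes 'X' at each match site.

'X6ugXh'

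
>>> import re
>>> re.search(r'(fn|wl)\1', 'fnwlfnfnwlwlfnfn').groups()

The match spans [4:8] → 'fnfn'.
Captured: group 1 = 'fn'.

('fn',)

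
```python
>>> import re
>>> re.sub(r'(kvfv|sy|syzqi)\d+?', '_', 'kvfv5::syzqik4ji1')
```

'_::syzqik4ji1'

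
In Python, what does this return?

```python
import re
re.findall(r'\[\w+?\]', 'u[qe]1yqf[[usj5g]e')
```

With no groups in the pattern, `findall` gives back each whole match — 2 here.

['[qe]', '[usj5g]']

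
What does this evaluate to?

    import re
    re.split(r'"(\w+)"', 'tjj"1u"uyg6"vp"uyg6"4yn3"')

`re.split` interleaves the captured-group text with the surrounding fragments.

['tjj', '1u', 'uyg6', 'vp', 'uyg6', '4yn3', '']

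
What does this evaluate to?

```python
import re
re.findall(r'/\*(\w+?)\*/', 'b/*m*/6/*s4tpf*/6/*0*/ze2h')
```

['m', 's4tpf', '0']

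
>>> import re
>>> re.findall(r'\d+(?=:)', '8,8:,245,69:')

['8', '69']

Because the assertion is zero-width, the text it checks is not consumed and won't appear in the result.
`findall` yields the raw match text (2 of them) because the pattern has no groups.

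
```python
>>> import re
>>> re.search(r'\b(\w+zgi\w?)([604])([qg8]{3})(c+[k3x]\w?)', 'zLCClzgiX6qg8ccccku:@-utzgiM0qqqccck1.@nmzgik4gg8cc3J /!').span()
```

This matches a word boundary (`\b`, zero-width); then one or more of a word character, then the literal 'zgi', then optionally a word character (captured); then one of [604] (captured); then exactly 3 of one of [qg8] (captured); then one or more of a literal 'c', then one of [k3x], then optionally a word character (captured).
`re.search` scans for the first position where the pattern succeeds.
The match spans [0:19] → 'zLCClzgiX6qg8ccccku'.
Captured: group 1 = 'zLCClzgiX', group 2 = '6', group 3 = 'qg8', group 4 = 'ccccku'.

(0, 19)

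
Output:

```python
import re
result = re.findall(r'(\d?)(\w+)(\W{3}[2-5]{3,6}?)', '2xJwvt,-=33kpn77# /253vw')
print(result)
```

[('3', '3kpn77', '# /253')]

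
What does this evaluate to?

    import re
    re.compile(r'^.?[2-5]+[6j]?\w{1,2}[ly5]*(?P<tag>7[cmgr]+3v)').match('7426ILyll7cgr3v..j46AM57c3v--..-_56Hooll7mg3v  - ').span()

(0, 15)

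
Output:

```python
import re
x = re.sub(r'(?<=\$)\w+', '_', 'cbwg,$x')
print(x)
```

cbwg,$_

Lookahead/lookbehind check context without consuming it, so the matched span excludes the asserted characters.
Each match is replaced by '_'.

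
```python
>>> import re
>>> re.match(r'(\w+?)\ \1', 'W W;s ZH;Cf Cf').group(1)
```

A backreference is literal: `\1` must see the identical characters the first group matched.
`re.match` won't scan ahead — the pattern has to work from the very first character.
The match spans [0:3] → 'W W'.
Captured: group 1 = 'W'.

'W'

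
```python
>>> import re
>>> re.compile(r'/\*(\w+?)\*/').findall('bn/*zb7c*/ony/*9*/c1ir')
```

Matches: at [2:10] match '/*zb7c*/', group 1 = 'zb7c'; at [13:18] match '/*9*/', group 1 = '9'.
One capturing group, so `findall` returns just the captured substring from each match — 2 in all.

['zb7c', '9']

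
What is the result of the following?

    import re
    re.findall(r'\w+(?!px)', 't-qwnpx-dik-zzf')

['t', 'qwnpx', 'dik', 'zzf']

`(?!…)`/`(?<!…)` only lets a position through if the neighbouring text does NOT match; no characters are consumed.
With no groups in the pattern, `findall` gives back each whole match — 4 here.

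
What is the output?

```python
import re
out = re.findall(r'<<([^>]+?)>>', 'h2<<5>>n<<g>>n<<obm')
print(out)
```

['5', 'g']

Scanning left to right: at [2:7] match '<<5>>', group 1 = '5'; at [8:13] match '<<g>>', group 1 = 'g'.
One capturing group, so `findall` returns just the captured substring from each match — 2 in all.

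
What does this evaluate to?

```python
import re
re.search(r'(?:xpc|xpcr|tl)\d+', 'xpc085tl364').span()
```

The match spans [0:6] → 'xpc085'.

(0, 6)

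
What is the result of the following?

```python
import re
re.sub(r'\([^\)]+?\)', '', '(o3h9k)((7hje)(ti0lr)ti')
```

'ti'

Every occurrence is swapped for ''.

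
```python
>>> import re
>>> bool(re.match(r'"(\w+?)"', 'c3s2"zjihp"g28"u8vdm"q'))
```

`match` is anchored at position 0; if the pattern doesn't fit there, it returns None.
Here position 0 doesn't satisfy it, so the call returns None, and `bool(None)` is False.

False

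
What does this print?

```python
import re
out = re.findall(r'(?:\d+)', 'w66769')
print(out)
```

['66769']

Pattern: one or more of a digit (non-capturing group).
No capturing groups, so `findall` returns the 1 full match string.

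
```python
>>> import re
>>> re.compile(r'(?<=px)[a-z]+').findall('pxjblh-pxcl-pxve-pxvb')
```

['jblh', 'cl', 've', 'vb']

Lookahead/lookbehind check context without consuming it, so the matched span excludes the asserted characters.
Since nothing is captured, `findall` lists the 4 matched substrings directly.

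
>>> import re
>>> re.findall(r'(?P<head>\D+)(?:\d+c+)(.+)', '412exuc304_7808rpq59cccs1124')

Pattern: one or more of a non-digit (captured as 'head'); then one or more of a digit, then one or more of the literal 'c' (non-capturing group); then one or more of any character (captured).
Scanning left to right: at [15:28] match 'rpq59cccs1124', groups = ('rpq', 's1124').
`findall` packs the 2 group values into a tuple for every match.

[('rpq', 's1124')]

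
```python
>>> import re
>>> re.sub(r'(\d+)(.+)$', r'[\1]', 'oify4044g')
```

'oify[4044]'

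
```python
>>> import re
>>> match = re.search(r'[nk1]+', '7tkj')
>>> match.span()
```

The match spans [2:3] → 'k'.

(2, 3)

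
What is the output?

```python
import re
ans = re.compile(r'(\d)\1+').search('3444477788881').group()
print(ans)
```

4444

The backreference `\1` re-matches whatever the first group consumed, character for character.
The match spans [1:5] → '4444'.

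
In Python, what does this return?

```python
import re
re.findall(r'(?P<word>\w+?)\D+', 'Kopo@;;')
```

Lazy quantifiers expand one character at a time until the remainder of the pattern can match.
`findall` collects group 1 from the one match (1 total).

['K']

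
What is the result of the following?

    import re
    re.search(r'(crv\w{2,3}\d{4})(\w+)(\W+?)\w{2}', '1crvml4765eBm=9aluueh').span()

Pattern: the literal 'crv', then 2 to 3 of a word character, then exactly 4 of a digit (captured); then one or more of a word character (captured); then one or more of a non-word character (lazy) (captured); then exactly 2 of a word character.
`re.search` tries every starting position until one works.
The match spans [1:16] → 'crvml4765eBm=9a'.
Captured: group 1 = 'crvml4765', group 2 = 'eBm', group 3 = '='.

(1, 16)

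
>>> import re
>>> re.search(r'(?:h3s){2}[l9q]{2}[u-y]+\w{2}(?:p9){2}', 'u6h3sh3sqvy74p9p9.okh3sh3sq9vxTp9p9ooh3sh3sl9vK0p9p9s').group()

'h3sh3sq9vxTp9p9'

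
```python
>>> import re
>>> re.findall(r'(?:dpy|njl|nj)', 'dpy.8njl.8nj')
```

`|` is ordered: at each position the engine commits to the first alternative that works.
Matches: at [0:3] → 'dpy'; at [5:8] → 'njl'; at [10:12] → 'nj'.
`findall` yields the raw match text (3 of them) because the pattern has no groups.

['dpy', 'njl', 'nj']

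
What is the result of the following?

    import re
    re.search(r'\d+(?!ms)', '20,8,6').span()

Because the assertion is negative and zero-width, positions next to the forbidden text are skipped.
The match spans [0:2] → '20'.

(0, 2)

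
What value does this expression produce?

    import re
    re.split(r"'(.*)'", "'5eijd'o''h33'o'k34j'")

['', "5eijd'o''h33'o'k34j", '']

`re.split` interleaves the captured-group text with the surrounding fragments.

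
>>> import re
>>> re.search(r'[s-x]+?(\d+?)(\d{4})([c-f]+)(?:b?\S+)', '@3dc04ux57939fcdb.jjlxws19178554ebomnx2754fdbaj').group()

'ux57939fcdb.jjlxws19178554ebomnx2754fdbaj'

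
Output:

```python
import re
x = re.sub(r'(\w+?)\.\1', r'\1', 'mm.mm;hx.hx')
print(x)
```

`\1` has to match the exact text group 1 already captured.
The replacement refers to a captured group, so each match is rewritten using its own captured text.

mm;hx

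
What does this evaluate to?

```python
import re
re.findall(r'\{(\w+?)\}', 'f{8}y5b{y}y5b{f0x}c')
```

Matches: at [1:4] match '{8}', group 1 = '8'; at [7:10] match '{y}', group 1 = 'y'; at [13:18] match '{f0x}', group 1 = 'f0x'.
With a single group, `findall` returns only what that group captured — 3 items.

['8', 'y', 'f0x']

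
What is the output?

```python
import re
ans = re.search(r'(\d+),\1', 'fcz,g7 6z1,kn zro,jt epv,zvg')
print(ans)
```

The backreference `\1` re-matches whatever the first group consumed, character for character.
Unlike `match`, `search` isn't anchored — it looks for the pattern anywhere in the string.
Here nothing in the string fits, so the call returns None.

None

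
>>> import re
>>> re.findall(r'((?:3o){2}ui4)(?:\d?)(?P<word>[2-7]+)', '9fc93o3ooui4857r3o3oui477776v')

[('3o3oui4', '7776')]

`findall` packs the 2 group values into a tuple for every match.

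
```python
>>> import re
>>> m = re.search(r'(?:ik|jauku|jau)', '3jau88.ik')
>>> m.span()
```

(1, 4)

`search` walks the string left to right and returns the first match it finds.
The match spans [1:4] → 'jau'.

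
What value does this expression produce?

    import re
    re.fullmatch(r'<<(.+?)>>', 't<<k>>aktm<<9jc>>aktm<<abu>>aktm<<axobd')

`re.fullmatch` requires the pattern to consume the entire string.
Here the pattern can't cover the whole string, so the call returns None.

None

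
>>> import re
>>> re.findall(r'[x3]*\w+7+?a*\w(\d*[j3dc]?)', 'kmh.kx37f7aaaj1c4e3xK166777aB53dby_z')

['53d']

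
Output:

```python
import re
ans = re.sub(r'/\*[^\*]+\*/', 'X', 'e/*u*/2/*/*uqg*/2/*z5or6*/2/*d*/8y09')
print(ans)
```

eX2/*X2X2X8y09

Every occurrence is swapped for 'X'.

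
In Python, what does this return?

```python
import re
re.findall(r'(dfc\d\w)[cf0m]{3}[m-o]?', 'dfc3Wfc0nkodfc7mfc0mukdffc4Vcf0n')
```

['dfc3W', 'dfc7m']

This matches the literal 'dfc', then a digit, then a word character (captured); then exactly 3 of one of [cf0m], then optionally a character in [m-o].
Scanning left to right: at [0:9] match 'dfc3Wfc0n', group 1 = 'dfc3W'; at [11:20] match 'dfc7mfc0m', group 1 = 'dfc7m'.
One capturing group, so `findall` returns just the captured substring from each match — 2 in all.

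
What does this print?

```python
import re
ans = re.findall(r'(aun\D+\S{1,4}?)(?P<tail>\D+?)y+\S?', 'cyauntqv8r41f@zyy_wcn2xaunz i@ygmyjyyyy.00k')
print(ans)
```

[('auntqv8r41', 'f@z'), ('aunz i@ygmyjyy', 'y')]

A non-greedy quantifier consumes as few characters as it can — just enough that the remainder of the pattern still matches from where it stops; whatever follows it matches normally.
With 2 capturing groups, `findall` returns a 2-tuple per match.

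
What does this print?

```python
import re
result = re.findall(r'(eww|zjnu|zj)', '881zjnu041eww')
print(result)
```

`|` is ordered: at each position the engine commits to the first alternative that works.
Matches: at [3:7] match 'zjnu', group 1 = 'zjnu'; at [10:13] match 'eww', group 1 = 'eww'.
`findall` collects group 1 from each match (2 total).

['zjnu', 'eww']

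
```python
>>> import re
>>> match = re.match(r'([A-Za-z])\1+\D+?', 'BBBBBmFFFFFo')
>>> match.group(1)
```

The match spans [0:6] → 'BBBBBm'.
Captured: group 1 = 'B'.

'B'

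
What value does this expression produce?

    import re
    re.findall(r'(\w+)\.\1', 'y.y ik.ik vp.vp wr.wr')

['y', 'ik', 'vp', 'wr']

`\1` has to match the exact text group 1 already captured.
`findall` collects group 1 from each match (4 total).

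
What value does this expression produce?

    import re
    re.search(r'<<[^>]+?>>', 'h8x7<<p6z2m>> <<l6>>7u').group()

'<<p6z2m>>'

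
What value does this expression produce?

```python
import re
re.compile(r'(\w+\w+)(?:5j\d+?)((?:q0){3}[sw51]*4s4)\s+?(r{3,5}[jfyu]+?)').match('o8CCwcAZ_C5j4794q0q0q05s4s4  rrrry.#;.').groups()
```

This matches one or more of a word character, then one or more of a word character (captured); then the literal '5j', then one or more of a digit (lazy) (non-capturing group); then the literal 'q0' repeated 3 times, then zero or more of one of [sw51], then the literal '4s4' (captured); then one or more of whitespace (lazy); then 3 to 5 of the literal 'r', then one or more of one of [jfyu] (lazy) (captured).
`match` is anchored at position 0; if the pattern doesn't fit there, it returns None.
The match spans [0:34] → 'o8CCwcAZ_C5j4794q0q0q05s4s4  rrrry'.
Captured: group 1 = 'o8CCwcAZ_C', group 2 = 'q0q0q05s4s4', group 3 = 'rrrry'.

('o8CCwcAZ_C', 'q0q0q05s4s4', 'rrrry')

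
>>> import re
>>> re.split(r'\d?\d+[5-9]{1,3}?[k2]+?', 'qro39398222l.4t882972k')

The pattern matches optionally a digit, then one or more of a digit, then 1 to 3 of a character in [5-9] (lazy); then one or more of one of [k2] (lazy).
Matches to split on: at [3:9] → '393982'; at [15:21] → '882972'.
Each match becomes a cut point; 3 segments remain.

['qro', '22l.4t', 'k']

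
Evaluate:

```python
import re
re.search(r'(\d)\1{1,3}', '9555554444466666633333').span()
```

(1, 5)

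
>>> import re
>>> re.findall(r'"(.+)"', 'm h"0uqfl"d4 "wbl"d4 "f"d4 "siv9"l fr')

`findall` collects group 1 from the one match (1 total).

['0uqfl"d4 "wbl"d4 "f"d4 "siv9']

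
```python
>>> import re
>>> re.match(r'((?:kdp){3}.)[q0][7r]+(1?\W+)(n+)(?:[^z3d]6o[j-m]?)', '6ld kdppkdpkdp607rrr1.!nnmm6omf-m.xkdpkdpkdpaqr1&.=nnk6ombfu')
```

None

`match` is anchored at position 0; if the pattern doesn't fit there, it returns None.
Here the pattern fails at index 0, so the call returns None.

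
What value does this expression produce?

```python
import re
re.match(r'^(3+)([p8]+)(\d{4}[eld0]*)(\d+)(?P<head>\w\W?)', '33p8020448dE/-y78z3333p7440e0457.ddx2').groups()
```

('33', 'p8', '0204', '48', 'd')

This matches anchored at the start of the string; then one or more of a literal '3' (captured); then one or more of one of [p8] (captured); then exactly 4 of a digit, then zero or more of one of [eld0] (captured); then one or more of a digit (captured); then a word character, then optionally a non-word character (captured as 'head').
`re.match` won't scan ahead — the pattern has to work from the very first character.
The match spans [0:11] → '33p8020448d'.
Captured: group 1 = '33', group 2 = 'p8', group 3 = '0204', group 4 = '48', group 5 = 'd'.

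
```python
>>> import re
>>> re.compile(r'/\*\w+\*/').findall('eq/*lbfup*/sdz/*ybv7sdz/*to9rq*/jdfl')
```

['/*lbfup*/', '/*to9rq*/']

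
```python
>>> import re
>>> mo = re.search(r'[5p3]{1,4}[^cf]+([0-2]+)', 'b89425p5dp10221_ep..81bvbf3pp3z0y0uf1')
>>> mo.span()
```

(5, 22)

The pattern matches 1 to 4 of one of [5p3], then one or more of any character except [cf]; then one or more of a character in [0-2] (captured).
`search` walks the string left to right and returns the first match it finds.
The match spans [5:22] → '5p5dp10221_ep..81'.
Captured: group 1 = '1'.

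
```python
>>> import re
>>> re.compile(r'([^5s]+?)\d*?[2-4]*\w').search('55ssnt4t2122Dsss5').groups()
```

('n',)

Pattern: one or more of any character except [5s] (lazy) (captured); then zero or more of a digit (lazy), then zero or more of a character in [2-4], then a word character.
`search` walks the string left to right and returns the first match it finds.
The match spans [4:6] → 'nt'.
Captured: group 1 = 'n'.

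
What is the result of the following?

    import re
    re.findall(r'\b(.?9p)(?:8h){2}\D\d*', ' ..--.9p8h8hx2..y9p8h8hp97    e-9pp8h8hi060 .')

['9p', 'y9p']

Pattern: a word boundary (`\b`, zero-width); then optionally any character, then the literal '9p' (captured); then the literal '8h' repeated 2 times, then a non-digit, then zero or more of a digit.
`findall` collects group 1 from each match (2 total).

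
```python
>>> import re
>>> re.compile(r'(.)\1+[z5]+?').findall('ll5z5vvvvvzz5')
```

['l', 'v']

A backreference is literal: `\1` must see the identical characters the first group matched.
Scanning left to right: at [0:3] match 'll5', group 1 = 'l'; at [5:11] match 'vvvvvz', group 1 = 'v'.
Because there's exactly one group, `findall` drops the full match and keeps group 1 from each hit.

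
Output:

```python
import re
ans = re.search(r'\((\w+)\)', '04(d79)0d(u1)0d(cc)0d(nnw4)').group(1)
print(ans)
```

d79

The match spans [2:7] → '(d79)'.
Captured: group 1 = 'd79'.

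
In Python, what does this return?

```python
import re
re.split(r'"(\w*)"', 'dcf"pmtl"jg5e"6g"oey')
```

['dcf', 'pmtl', 'jg5e', '6g', 'oey']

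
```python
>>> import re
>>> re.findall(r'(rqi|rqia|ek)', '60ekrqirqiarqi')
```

['ek', 'rqi', 'rqi', 'rqi']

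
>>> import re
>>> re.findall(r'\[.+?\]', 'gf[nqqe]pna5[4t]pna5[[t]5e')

['[nqqe]', '[4t]', '[[t]']

A `+?`/`*?`/`{m,n}?` starts at its minimum and grows only as far as needed for what follows to match.
Matches: at [2:8] → '[nqqe]'; at [12:16] → '[4t]'; at [20:24] → '[[t]'.
No capturing groups, so `findall` returns the 3 full match strings.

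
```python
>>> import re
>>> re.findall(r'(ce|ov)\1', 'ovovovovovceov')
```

['ov', 'ov']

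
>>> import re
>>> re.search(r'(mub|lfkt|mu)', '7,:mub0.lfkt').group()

'mub'

`|` is ordered: at each position the engine commits to the first alternative that works.
The match spans [3:6] → 'mub'.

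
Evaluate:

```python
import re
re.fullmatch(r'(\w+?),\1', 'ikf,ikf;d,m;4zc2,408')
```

After group 1 captures some text, `\1` only succeeds where that same text appears again.
`fullmatch` succeeds only if the pattern covers the string from start to end.
Here the string isn't matched end-to-end, so the call returns None.

None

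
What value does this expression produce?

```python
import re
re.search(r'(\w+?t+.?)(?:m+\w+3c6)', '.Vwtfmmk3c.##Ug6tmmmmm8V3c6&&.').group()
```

Pattern: one or more of a word character (lazy), then one or more of a literal 't', then optionally any character (captured); then one or more of a literal 'm', then one or more of a word character, then the literal '3c6' (non-capturing group).
The match spans [13:27] → 'Ug6tmmmmm8V3c6'.

'Ug6tmmmmm8V3c6'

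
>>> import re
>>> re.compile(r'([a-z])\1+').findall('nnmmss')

`\1` has to match the exact text group 1 already captured.
Walking the string: at [0:2] match 'nn', group 1 = 'n'; at [2:4] match 'mm', group 1 = 'm'; at [4:6] match 'ss', group 1 = 's'.
`findall` collects group 1 from each match (3 total).

['n', 'm', 's']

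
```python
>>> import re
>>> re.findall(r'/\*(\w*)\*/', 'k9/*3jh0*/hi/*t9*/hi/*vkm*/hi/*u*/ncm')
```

`findall` collects group 1 from each match (4 total).

['3jh0', 't9', 'vkm', 'u']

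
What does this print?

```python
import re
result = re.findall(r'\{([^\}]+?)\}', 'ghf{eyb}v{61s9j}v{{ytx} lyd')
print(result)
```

Matches: at [3:8] match '{eyb}', group 1 = 'eyb'; at [9:16] match '{61s9j}', group 1 = '61s9j'; at [17:23] match '{{ytx}', group 1 = '{ytx'.
With a single group, `findall` returns only what that group captured — 3 items.

['eyb', '61s9j', '{ytx']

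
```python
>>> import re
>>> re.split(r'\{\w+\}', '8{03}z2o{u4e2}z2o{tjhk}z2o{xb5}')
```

['8', 'z2o', 'z2o', 'z2o', '']

Matches to split on: at [1:5] → '{03}'; at [8:14] → '{u4e2}'; at [17:23] → '{tjhk}'; at [26:31] → '{xb5}'.
Each match becomes a cut point; 5 segments remain.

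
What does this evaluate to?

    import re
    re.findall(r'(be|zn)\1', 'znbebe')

['be']

`\1` has to match the exact text group 1 already captured.
Because there's exactly one group, `findall` drops the full match and keeps group 1 from the one hit.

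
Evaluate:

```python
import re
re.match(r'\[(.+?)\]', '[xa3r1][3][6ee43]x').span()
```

`re.match` only tries the pattern at the start of the string.
The match spans [0:7] → '[xa3r1]'.

(0, 7)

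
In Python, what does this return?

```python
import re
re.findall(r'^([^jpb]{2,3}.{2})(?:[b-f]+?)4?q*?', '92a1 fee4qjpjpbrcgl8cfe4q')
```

['92a1 ']

Pattern: anchored at the start of the string; then 2 to 3 of any character except [jpb], then exactly 2 of any character (captured); then one or more of a character in [b-f] (lazy) (non-capturing group); then optionally the literal '4', then zero or more of the literal 'q' (lazy).
Walking the string: at [0:6] match '92a1 f', group 1 = '92a1 '.
With a single group, `findall` returns only what that group captured — 1 item.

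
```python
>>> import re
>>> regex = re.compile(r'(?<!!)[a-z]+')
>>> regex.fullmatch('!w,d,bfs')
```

None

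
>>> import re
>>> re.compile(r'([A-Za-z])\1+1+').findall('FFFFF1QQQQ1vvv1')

`\1` has to match the exact text group 1 already captured.
Walking the string: at [0:6] match 'FFFFF1', group 1 = 'F'; at [6:11] match 'QQQQ1', group 1 = 'Q'; at [11:15] match 'vvv1', group 1 = 'v'.
With a single group, `findall` returns only what that group captured — 3 items.

['F', 'Q', 'v']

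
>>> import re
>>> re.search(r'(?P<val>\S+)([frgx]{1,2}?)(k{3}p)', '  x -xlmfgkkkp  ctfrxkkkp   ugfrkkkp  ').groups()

('-xlmf', 'g', 'kkkp')

The pattern matches one or more of a non-whitespace character (captured as 'val'); then 1 to 2 of one of [frgx] (lazy) (captured); then exactly 3 of the literal 'k', then a literal 'p' (captured).
`search` walks the string left to right and returns the first match it finds.
The match spans [4:14] → '-xlmfgkkkp'.
Captured: group 1 = '-xlmf', group 2 = 'g', group 3 = 'kkkp'.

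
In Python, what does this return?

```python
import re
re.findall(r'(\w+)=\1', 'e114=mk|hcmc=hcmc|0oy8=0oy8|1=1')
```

After group 1 captures some text, `\1` only succeeds where that same text appears again.
With a single group, `findall` returns only what that group captured — 3 items.

['hcmc', '0oy8', '1']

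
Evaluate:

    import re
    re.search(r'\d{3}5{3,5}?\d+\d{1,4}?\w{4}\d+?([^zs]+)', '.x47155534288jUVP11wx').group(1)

'1wx'

The match spans [2:21] → '47155534288jUVP11wx'.
Captured: group 1 = '1wx'.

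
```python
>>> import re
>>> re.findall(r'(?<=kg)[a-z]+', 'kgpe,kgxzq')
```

['pe', 'xzq']

The lookaround is zero-width — it requires the adjacent text to match without consuming it, so the asserted text isn't part of the match.
Matches: at [2:4] → 'pe'; at [7:10] → 'xzq'.
`findall` yields the raw match text (2 of them) because the pattern has no groups.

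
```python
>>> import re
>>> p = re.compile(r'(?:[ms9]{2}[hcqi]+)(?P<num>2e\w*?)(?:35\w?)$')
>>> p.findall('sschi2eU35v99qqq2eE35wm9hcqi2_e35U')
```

['2eU35v99qqq2eE35wm9hcqi2_e']

This matches exactly 2 of one of [ms9], then one or more of one of [hcqi] (non-capturing group); then the literal '2e', then zero or more of a word character (lazy) (captured as 'num'); then the literal '35', then optionally a word character (non-capturing group); then anchored at the end.
Matches: at [0:34] match 'sschi2eU35v99qqq2eE35wm9hcqi2_e35U', group 1 = '2eU35v99qqq2eE35wm9hcqi2_e'.
One capturing group, so `findall` returns just the captured substring from the one match — 1 in all.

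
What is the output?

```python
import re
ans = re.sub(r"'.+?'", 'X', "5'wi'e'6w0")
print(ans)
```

`sub` substitutes 'X' at each match site.

5Xe'6w0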